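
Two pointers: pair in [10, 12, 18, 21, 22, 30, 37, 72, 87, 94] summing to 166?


lo=0(10)+hi=9(94)=104
lo=1(12)+hi=9(94)=106
lo=2(18)+hi=9(94)=112
lo=3(21)+hi=9(94)=115
lo=4(22)+hi=9(94)=116
lo=5(30)+hi=9(94)=124
lo=6(37)+hi=9(94)=131
lo=7(72)+hi=9(94)=166

Yes: 72+94=166


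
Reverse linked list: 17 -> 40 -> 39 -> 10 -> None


Step 1: curr=17, set curr.next=prev(None) | reversed so far: 17
Step 2: curr=40, set curr.next=prev(17) | reversed so far: 40 -> 17
Step 3: curr=39, set curr.next=prev(40) | reversed so far: 39 -> 40 -> 17
Step 4: curr=10, set curr.next=prev(39) | reversed so far: 10 -> 39 -> 40 -> 17

10 -> 39 -> 40 -> 17 -> None


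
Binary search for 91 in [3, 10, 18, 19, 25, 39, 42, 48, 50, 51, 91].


Step 1: lo=0, hi=10, mid=5, val=39
Step 2: lo=6, hi=10, mid=8, val=50
Step 3: lo=9, hi=10, mid=9, val=51
Step 4: lo=10, hi=10, mid=10, val=91

Found at index 10


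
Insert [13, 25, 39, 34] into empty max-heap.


Insert 13: [13]
Insert 25: [25, 13]
Insert 39: [39, 13, 25]
Insert 34: [39, 34, 25, 13]

Final heap: [39, 34, 25, 13]


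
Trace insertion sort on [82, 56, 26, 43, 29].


Initial: [82, 56, 26, 43, 29]
Insert 56: [56, 82, 26, 43, 29]
Insert 26: [26, 56, 82, 43, 29]
Insert 43: [26, 43, 56, 82, 29]
Insert 29: [26, 29, 43, 56, 82]

Sorted: [26, 29, 43, 56, 82]


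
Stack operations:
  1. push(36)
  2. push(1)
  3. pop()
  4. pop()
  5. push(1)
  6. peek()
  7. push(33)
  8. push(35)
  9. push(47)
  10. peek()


push(36) -> [36]
push(1) -> [36, 1]
pop()->1, [36]
pop()->36, []
push(1) -> [1]
peek()->1
push(33) -> [1, 33]
push(35) -> [1, 33, 35]
push(47) -> [1, 33, 35, 47]
peek()->47

Final stack: [1, 33, 35, 47]


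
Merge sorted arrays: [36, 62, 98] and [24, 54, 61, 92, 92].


Take 24 from B
Take 36 from A
Take 54 from B
Take 61 from B
Take 62 from A
Take 92 from B
Take 92 from B

Merged: [24, 36, 54, 61, 62, 92, 92, 98]


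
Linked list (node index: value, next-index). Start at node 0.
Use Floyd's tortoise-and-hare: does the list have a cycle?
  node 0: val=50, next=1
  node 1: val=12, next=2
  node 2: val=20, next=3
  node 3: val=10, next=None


Floyd's tortoise (slow, +1) and hare (fast, +2):
  init: slow=0, fast=0
  step 1: slow=1, fast=2
  step 2: fast 2->3->None, no cycle

Cycle: no


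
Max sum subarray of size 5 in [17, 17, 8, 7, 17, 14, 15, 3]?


[0:5]: 66
[1:6]: 63
[2:7]: 61
[3:8]: 56

Max: 66 at [0:5]


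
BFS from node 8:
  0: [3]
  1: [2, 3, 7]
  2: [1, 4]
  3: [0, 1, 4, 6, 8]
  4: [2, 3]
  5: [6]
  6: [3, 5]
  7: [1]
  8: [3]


Visit 8, enqueue [3]
Visit 3, enqueue [0, 1, 4, 6]
Visit 0, enqueue []
Visit 1, enqueue [2, 7]
Visit 4, enqueue []
Visit 6, enqueue [5]
Visit 2, enqueue []
Visit 7, enqueue []
Visit 5, enqueue []

BFS order: [8, 3, 0, 1, 4, 6, 2, 7, 5]


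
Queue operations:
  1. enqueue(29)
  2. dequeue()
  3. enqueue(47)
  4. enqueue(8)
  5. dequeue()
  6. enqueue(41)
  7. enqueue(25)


enqueue(29) -> [29]
dequeue()->29, []
enqueue(47) -> [47]
enqueue(8) -> [47, 8]
dequeue()->47, [8]
enqueue(41) -> [8, 41]
enqueue(25) -> [8, 41, 25]

Final queue: [8, 41, 25]


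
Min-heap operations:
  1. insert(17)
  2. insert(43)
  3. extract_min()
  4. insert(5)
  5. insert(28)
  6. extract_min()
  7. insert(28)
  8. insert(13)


insert(17) -> [17]
insert(43) -> [17, 43]
extract_min()->17, [43]
insert(5) -> [5, 43]
insert(28) -> [5, 43, 28]
extract_min()->5, [28, 43]
insert(28) -> [28, 43, 28]
insert(13) -> [13, 28, 28, 43]

Final heap: [13, 28, 28, 43]


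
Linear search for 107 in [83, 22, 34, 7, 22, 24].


i=0: 83!=107
i=1: 22!=107
i=2: 34!=107
i=3: 7!=107
i=4: 22!=107
i=5: 24!=107

Not found, 6 comps


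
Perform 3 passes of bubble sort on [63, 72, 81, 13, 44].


Initial: [63, 72, 81, 13, 44]
Pass 1: [63, 72, 13, 44, 81] (2 swaps)
Pass 2: [63, 13, 44, 72, 81] (2 swaps)
Pass 3: [13, 44, 63, 72, 81] (2 swaps)

After 3 passes: [13, 44, 63, 72, 81]


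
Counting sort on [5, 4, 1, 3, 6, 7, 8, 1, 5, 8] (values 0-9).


Input: [5, 4, 1, 3, 6, 7, 8, 1, 5, 8]
Counts: [0, 2, 0, 1, 1, 2, 1, 1, 2, 0]

Sorted: [1, 1, 3, 4, 5, 5, 6, 7, 8, 8]


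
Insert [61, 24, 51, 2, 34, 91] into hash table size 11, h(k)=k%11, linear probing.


Insert 61: h=6 -> slot 6
Insert 24: h=2 -> slot 2
Insert 51: h=7 -> slot 7
Insert 2: h=2, 1 probes -> slot 3
Insert 34: h=1 -> slot 1
Insert 91: h=3, 1 probes -> slot 4

Table: [None, 34, 24, 2, 91, None, 61, 51, None, None, None]


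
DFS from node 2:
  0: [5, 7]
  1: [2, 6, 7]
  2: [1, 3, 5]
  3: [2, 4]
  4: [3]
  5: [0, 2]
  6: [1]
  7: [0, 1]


Visit 2, push [5, 3, 1]
Visit 1, push [7, 6]
Visit 6, push []
Visit 7, push [0]
Visit 0, push [5]
Visit 5, push []
Visit 3, push [4]
Visit 4, push []

DFS order: [2, 1, 6, 7, 0, 5, 3, 4]


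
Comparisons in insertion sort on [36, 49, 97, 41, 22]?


Algorithm: insertion sort
Input: [36, 49, 97, 41, 22]
Sorted: [22, 36, 41, 49, 97]

9


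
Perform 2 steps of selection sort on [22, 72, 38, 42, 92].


Initial: [22, 72, 38, 42, 92]
Step 1: min=22 at 0
  Swap: [22, 72, 38, 42, 92]
Step 2: min=38 at 2
  Swap: [22, 38, 72, 42, 92]

After 2 steps: [22, 38, 72, 42, 92]


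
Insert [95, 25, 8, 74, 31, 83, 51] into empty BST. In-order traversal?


Insert 95: root
Insert 25: L from 95
Insert 8: L from 95 -> L from 25
Insert 74: L from 95 -> R from 25
Insert 31: L from 95 -> R from 25 -> L from 74
Insert 83: L from 95 -> R from 25 -> R from 74
Insert 51: L from 95 -> R from 25 -> L from 74 -> R from 31

In-order: [8, 25, 31, 51, 74, 83, 95]


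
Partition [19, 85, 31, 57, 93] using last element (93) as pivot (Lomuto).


Pivot: 93
  19 <= 93: advance i (no swap)
  85 <= 93: advance i (no swap)
  31 <= 93: advance i (no swap)
  57 <= 93: advance i (no swap)
Place pivot at 4: [19, 85, 31, 57, 93]

Partitioned: [19, 85, 31, 57, 93]


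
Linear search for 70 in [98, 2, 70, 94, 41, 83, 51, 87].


i=0: 98!=70
i=1: 2!=70
i=2: 70==70 found!

Found at 2, 3 comps


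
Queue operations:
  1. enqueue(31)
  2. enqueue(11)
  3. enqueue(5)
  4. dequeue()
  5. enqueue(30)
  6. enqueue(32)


enqueue(31) -> [31]
enqueue(11) -> [31, 11]
enqueue(5) -> [31, 11, 5]
dequeue()->31, [11, 5]
enqueue(30) -> [11, 5, 30]
enqueue(32) -> [11, 5, 30, 32]

Final queue: [11, 5, 30, 32]


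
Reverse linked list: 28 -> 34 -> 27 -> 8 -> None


Step 1: curr=28, set curr.next=prev(None) | reversed so far: 28
Step 2: curr=34, set curr.next=prev(28) | reversed so far: 34 -> 28
Step 3: curr=27, set curr.next=prev(34) | reversed so far: 27 -> 34 -> 28
Step 4: curr=8, set curr.next=prev(27) | reversed so far: 8 -> 27 -> 34 -> 28

8 -> 27 -> 34 -> 28 -> None


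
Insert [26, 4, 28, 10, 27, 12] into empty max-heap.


Insert 26: [26]
Insert 4: [26, 4]
Insert 28: [28, 4, 26]
Insert 10: [28, 10, 26, 4]
Insert 27: [28, 27, 26, 4, 10]
Insert 12: [28, 27, 26, 4, 10, 12]

Final heap: [28, 27, 26, 4, 10, 12]


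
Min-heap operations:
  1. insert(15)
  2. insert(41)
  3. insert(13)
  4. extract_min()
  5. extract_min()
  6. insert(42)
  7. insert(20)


insert(15) -> [15]
insert(41) -> [15, 41]
insert(13) -> [13, 41, 15]
extract_min()->13, [15, 41]
extract_min()->15, [41]
insert(42) -> [41, 42]
insert(20) -> [20, 42, 41]

Final heap: [20, 42, 41]


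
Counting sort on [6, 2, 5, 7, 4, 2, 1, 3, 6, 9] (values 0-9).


Input: [6, 2, 5, 7, 4, 2, 1, 3, 6, 9]
Counts: [0, 1, 2, 1, 1, 1, 2, 1, 0, 1]

Sorted: [1, 2, 2, 3, 4, 5, 6, 6, 7, 9]


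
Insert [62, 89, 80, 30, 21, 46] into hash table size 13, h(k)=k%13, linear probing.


Insert 62: h=10 -> slot 10
Insert 89: h=11 -> slot 11
Insert 80: h=2 -> slot 2
Insert 30: h=4 -> slot 4
Insert 21: h=8 -> slot 8
Insert 46: h=7 -> slot 7

Table: [None, None, 80, None, 30, None, None, 46, 21, None, 62, 89, None]


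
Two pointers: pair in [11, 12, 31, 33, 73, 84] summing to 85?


lo=0(11)+hi=5(84)=95
lo=0(11)+hi=4(73)=84
lo=1(12)+hi=4(73)=85

Yes: 12+73=85


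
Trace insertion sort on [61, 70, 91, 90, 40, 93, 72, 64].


Initial: [61, 70, 91, 90, 40, 93, 72, 64]
Insert 70: [61, 70, 91, 90, 40, 93, 72, 64]
Insert 91: [61, 70, 91, 90, 40, 93, 72, 64]
Insert 90: [61, 70, 90, 91, 40, 93, 72, 64]
Insert 40: [40, 61, 70, 90, 91, 93, 72, 64]
Insert 93: [40, 61, 70, 90, 91, 93, 72, 64]
Insert 72: [40, 61, 70, 72, 90, 91, 93, 64]
Insert 64: [40, 61, 64, 70, 72, 90, 91, 93]

Sorted: [40, 61, 64, 70, 72, 90, 91, 93]


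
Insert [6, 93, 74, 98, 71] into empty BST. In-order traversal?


Insert 6: root
Insert 93: R from 6
Insert 74: R from 6 -> L from 93
Insert 98: R from 6 -> R from 93
Insert 71: R from 6 -> L from 93 -> L from 74

In-order: [6, 71, 74, 93, 98]


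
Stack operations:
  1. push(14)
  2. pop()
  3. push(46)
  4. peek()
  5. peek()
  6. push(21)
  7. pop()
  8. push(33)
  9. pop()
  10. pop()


push(14) -> [14]
pop()->14, []
push(46) -> [46]
peek()->46
peek()->46
push(21) -> [46, 21]
pop()->21, [46]
push(33) -> [46, 33]
pop()->33, [46]
pop()->46, []

Final stack: []


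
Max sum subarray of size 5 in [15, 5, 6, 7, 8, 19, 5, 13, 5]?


[0:5]: 41
[1:6]: 45
[2:7]: 45
[3:8]: 52
[4:9]: 50

Max: 52 at [3:8]


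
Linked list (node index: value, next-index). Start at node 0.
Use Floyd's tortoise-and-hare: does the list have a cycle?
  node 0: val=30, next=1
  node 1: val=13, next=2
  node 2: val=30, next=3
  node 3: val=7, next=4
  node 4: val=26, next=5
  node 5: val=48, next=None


Floyd's tortoise (slow, +1) and hare (fast, +2):
  init: slow=0, fast=0
  step 1: slow=1, fast=2
  step 2: slow=2, fast=4
  step 3: fast 4->5->None, no cycle

Cycle: no


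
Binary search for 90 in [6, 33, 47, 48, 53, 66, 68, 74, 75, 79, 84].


Step 1: lo=0, hi=10, mid=5, val=66
Step 2: lo=6, hi=10, mid=8, val=75
Step 3: lo=9, hi=10, mid=9, val=79
Step 4: lo=10, hi=10, mid=10, val=84

Not found


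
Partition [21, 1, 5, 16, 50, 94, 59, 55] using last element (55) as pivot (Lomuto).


Pivot: 55
  21 <= 55: advance i (no swap)
  1 <= 55: advance i (no swap)
  5 <= 55: advance i (no swap)
  16 <= 55: advance i (no swap)
  50 <= 55: advance i (no swap)
Place pivot at 5: [21, 1, 5, 16, 50, 55, 59, 94]

Partitioned: [21, 1, 5, 16, 50, 55, 59, 94]


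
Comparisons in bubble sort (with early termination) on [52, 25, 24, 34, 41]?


Algorithm: bubble sort (with early termination)
Input: [52, 25, 24, 34, 41]
Sorted: [24, 25, 34, 41, 52]

9


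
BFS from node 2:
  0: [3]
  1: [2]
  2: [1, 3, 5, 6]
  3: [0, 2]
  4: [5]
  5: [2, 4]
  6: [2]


Visit 2, enqueue [1, 3, 5, 6]
Visit 1, enqueue []
Visit 3, enqueue [0]
Visit 5, enqueue [4]
Visit 6, enqueue []
Visit 0, enqueue []
Visit 4, enqueue []

BFS order: [2, 1, 3, 5, 6, 0, 4]


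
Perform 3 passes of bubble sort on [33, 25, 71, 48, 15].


Initial: [33, 25, 71, 48, 15]
Pass 1: [25, 33, 48, 15, 71] (3 swaps)
Pass 2: [25, 33, 15, 48, 71] (1 swaps)
Pass 3: [25, 15, 33, 48, 71] (1 swaps)

After 3 passes: [25, 15, 33, 48, 71]


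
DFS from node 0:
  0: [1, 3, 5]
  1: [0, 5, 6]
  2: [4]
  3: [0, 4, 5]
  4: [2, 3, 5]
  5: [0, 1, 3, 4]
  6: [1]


Visit 0, push [5, 3, 1]
Visit 1, push [6, 5]
Visit 5, push [4, 3]
Visit 3, push [4]
Visit 4, push [2]
Visit 2, push []
Visit 6, push []

DFS order: [0, 1, 5, 3, 4, 2, 6]


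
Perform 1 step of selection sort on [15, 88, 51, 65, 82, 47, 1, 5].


Initial: [15, 88, 51, 65, 82, 47, 1, 5]
Step 1: min=1 at 6
  Swap: [1, 88, 51, 65, 82, 47, 15, 5]

After 1 step: [1, 88, 51, 65, 82, 47, 15, 5]


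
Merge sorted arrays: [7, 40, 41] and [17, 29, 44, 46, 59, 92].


Take 7 from A
Take 17 from B
Take 29 from B
Take 40 from A
Take 41 from A

Merged: [7, 17, 29, 40, 41, 44, 46, 59, 92]


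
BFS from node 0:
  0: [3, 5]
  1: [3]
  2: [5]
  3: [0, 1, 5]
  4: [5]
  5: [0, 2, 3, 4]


Visit 0, enqueue [3, 5]
Visit 3, enqueue [1]
Visit 5, enqueue [2, 4]
Visit 1, enqueue []
Visit 2, enqueue []
Visit 4, enqueue []

BFS order: [0, 3, 5, 1, 2, 4]


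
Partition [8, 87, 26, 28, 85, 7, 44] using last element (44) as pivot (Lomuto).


Pivot: 44
  8 <= 44: advance i (no swap)
  26 <= 44: swap -> [8, 26, 87, 28, 85, 7, 44]
  28 <= 44: swap -> [8, 26, 28, 87, 85, 7, 44]
  7 <= 44: swap -> [8, 26, 28, 7, 85, 87, 44]
Place pivot at 4: [8, 26, 28, 7, 44, 87, 85]

Partitioned: [8, 26, 28, 7, 44, 87, 85]


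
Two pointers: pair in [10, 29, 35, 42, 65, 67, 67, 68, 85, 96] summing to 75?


lo=0(10)+hi=9(96)=106
lo=0(10)+hi=8(85)=95
lo=0(10)+hi=7(68)=78
lo=0(10)+hi=6(67)=77
lo=0(10)+hi=5(67)=77
lo=0(10)+hi=4(65)=75

Yes: 10+65=75


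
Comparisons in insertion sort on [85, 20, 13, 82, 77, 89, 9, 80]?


Algorithm: insertion sort
Input: [85, 20, 13, 82, 77, 89, 9, 80]
Sorted: [9, 13, 20, 77, 80, 82, 85, 89]

19


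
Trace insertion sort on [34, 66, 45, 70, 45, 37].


Initial: [34, 66, 45, 70, 45, 37]
Insert 66: [34, 66, 45, 70, 45, 37]
Insert 45: [34, 45, 66, 70, 45, 37]
Insert 70: [34, 45, 66, 70, 45, 37]
Insert 45: [34, 45, 45, 66, 70, 37]
Insert 37: [34, 37, 45, 45, 66, 70]

Sorted: [34, 37, 45, 45, 66, 70]


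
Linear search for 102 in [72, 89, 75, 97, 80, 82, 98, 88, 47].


i=0: 72!=102
i=1: 89!=102
i=2: 75!=102
i=3: 97!=102
i=4: 80!=102
i=5: 82!=102
i=6: 98!=102
i=7: 88!=102
i=8: 47!=102

Not found, 9 comps


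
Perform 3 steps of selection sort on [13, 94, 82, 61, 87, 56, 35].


Initial: [13, 94, 82, 61, 87, 56, 35]
Step 1: min=13 at 0
  Swap: [13, 94, 82, 61, 87, 56, 35]
Step 2: min=35 at 6
  Swap: [13, 35, 82, 61, 87, 56, 94]
Step 3: min=56 at 5
  Swap: [13, 35, 56, 61, 87, 82, 94]

After 3 steps: [13, 35, 56, 61, 87, 82, 94]


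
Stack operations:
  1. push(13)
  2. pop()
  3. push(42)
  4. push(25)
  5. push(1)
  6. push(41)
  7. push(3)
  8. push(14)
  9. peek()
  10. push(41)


push(13) -> [13]
pop()->13, []
push(42) -> [42]
push(25) -> [42, 25]
push(1) -> [42, 25, 1]
push(41) -> [42, 25, 1, 41]
push(3) -> [42, 25, 1, 41, 3]
push(14) -> [42, 25, 1, 41, 3, 14]
peek()->14
push(41) -> [42, 25, 1, 41, 3, 14, 41]

Final stack: [42, 25, 1, 41, 3, 14, 41]


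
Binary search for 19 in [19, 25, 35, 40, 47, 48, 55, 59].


Step 1: lo=0, hi=7, mid=3, val=40
Step 2: lo=0, hi=2, mid=1, val=25
Step 3: lo=0, hi=0, mid=0, val=19

Found at index 0


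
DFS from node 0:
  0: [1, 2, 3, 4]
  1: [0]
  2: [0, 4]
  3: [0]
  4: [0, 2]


Visit 0, push [4, 3, 2, 1]
Visit 1, push []
Visit 2, push [4]
Visit 4, push []
Visit 3, push []

DFS order: [0, 1, 2, 4, 3]


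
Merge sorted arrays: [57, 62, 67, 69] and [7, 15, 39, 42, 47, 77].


Take 7 from B
Take 15 from B
Take 39 from B
Take 42 from B
Take 47 from B
Take 57 from A
Take 62 from A
Take 67 from A
Take 69 from A

Merged: [7, 15, 39, 42, 47, 57, 62, 67, 69, 77]


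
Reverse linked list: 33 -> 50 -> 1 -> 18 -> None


Step 1: curr=33, set curr.next=prev(None) | reversed so far: 33
Step 2: curr=50, set curr.next=prev(33) | reversed so far: 50 -> 33
Step 3: curr=1, set curr.next=prev(50) | reversed so far: 1 -> 50 -> 33
Step 4: curr=18, set curr.next=prev(1) | reversed so far: 18 -> 1 -> 50 -> 33

18 -> 1 -> 50 -> 33 -> None


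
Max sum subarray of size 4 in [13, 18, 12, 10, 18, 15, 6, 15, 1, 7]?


[0:4]: 53
[1:5]: 58
[2:6]: 55
[3:7]: 49
[4:8]: 54
[5:9]: 37
[6:10]: 29

Max: 58 at [1:5]


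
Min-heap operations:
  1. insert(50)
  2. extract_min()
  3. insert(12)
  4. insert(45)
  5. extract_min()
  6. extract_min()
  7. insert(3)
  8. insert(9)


insert(50) -> [50]
extract_min()->50, []
insert(12) -> [12]
insert(45) -> [12, 45]
extract_min()->12, [45]
extract_min()->45, []
insert(3) -> [3]
insert(9) -> [3, 9]

Final heap: [3, 9]


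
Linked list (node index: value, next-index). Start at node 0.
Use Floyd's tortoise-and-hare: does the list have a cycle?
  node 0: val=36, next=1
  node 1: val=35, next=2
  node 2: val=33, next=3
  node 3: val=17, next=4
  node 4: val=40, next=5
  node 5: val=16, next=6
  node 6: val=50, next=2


Floyd's tortoise (slow, +1) and hare (fast, +2):
  init: slow=0, fast=0
  step 1: slow=1, fast=2
  step 2: slow=2, fast=4
  step 3: slow=3, fast=6
  step 4: slow=4, fast=3
  step 5: slow=5, fast=5
  slow == fast at node 5: cycle detected

Cycle: yes


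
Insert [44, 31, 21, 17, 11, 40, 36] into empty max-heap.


Insert 44: [44]
Insert 31: [44, 31]
Insert 21: [44, 31, 21]
Insert 17: [44, 31, 21, 17]
Insert 11: [44, 31, 21, 17, 11]
Insert 40: [44, 31, 40, 17, 11, 21]
Insert 36: [44, 31, 40, 17, 11, 21, 36]

Final heap: [44, 31, 40, 17, 11, 21, 36]


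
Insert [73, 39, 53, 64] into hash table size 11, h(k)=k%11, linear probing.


Insert 73: h=7 -> slot 7
Insert 39: h=6 -> slot 6
Insert 53: h=9 -> slot 9
Insert 64: h=9, 1 probes -> slot 10

Table: [None, None, None, None, None, None, 39, 73, None, 53, 64]


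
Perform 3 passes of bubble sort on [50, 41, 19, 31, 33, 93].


Initial: [50, 41, 19, 31, 33, 93]
Pass 1: [41, 19, 31, 33, 50, 93] (4 swaps)
Pass 2: [19, 31, 33, 41, 50, 93] (3 swaps)
Pass 3: [19, 31, 33, 41, 50, 93] (0 swaps)

After 3 passes: [19, 31, 33, 41, 50, 93]


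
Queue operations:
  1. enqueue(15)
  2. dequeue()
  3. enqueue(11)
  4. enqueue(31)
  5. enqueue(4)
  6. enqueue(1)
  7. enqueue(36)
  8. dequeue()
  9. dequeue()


enqueue(15) -> [15]
dequeue()->15, []
enqueue(11) -> [11]
enqueue(31) -> [11, 31]
enqueue(4) -> [11, 31, 4]
enqueue(1) -> [11, 31, 4, 1]
enqueue(36) -> [11, 31, 4, 1, 36]
dequeue()->11, [31, 4, 1, 36]
dequeue()->31, [4, 1, 36]

Final queue: [4, 1, 36]


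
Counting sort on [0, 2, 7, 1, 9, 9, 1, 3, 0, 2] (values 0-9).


Input: [0, 2, 7, 1, 9, 9, 1, 3, 0, 2]
Counts: [2, 2, 2, 1, 0, 0, 0, 1, 0, 2]

Sorted: [0, 0, 1, 1, 2, 2, 3, 7, 9, 9]


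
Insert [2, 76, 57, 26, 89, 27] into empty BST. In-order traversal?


Insert 2: root
Insert 76: R from 2
Insert 57: R from 2 -> L from 76
Insert 26: R from 2 -> L from 76 -> L from 57
Insert 89: R from 2 -> R from 76
Insert 27: R from 2 -> L from 76 -> L from 57 -> R from 26

In-order: [2, 26, 27, 57, 76, 89]


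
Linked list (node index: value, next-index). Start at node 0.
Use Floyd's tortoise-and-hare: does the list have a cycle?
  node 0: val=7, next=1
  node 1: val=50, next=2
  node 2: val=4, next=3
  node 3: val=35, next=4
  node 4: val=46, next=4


Floyd's tortoise (slow, +1) and hare (fast, +2):
  init: slow=0, fast=0
  step 1: slow=1, fast=2
  step 2: slow=2, fast=4
  step 3: slow=3, fast=4
  step 4: slow=4, fast=4
  slow == fast at node 4: cycle detected

Cycle: yes


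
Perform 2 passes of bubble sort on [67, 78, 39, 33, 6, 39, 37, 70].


Initial: [67, 78, 39, 33, 6, 39, 37, 70]
Pass 1: [67, 39, 33, 6, 39, 37, 70, 78] (6 swaps)
Pass 2: [39, 33, 6, 39, 37, 67, 70, 78] (5 swaps)

After 2 passes: [39, 33, 6, 39, 37, 67, 70, 78]


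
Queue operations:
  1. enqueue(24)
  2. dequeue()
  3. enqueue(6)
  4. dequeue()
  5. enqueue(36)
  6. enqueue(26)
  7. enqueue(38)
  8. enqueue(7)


enqueue(24) -> [24]
dequeue()->24, []
enqueue(6) -> [6]
dequeue()->6, []
enqueue(36) -> [36]
enqueue(26) -> [36, 26]
enqueue(38) -> [36, 26, 38]
enqueue(7) -> [36, 26, 38, 7]

Final queue: [36, 26, 38, 7]


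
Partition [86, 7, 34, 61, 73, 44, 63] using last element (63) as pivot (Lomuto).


Pivot: 63
  7 <= 63: swap -> [7, 86, 34, 61, 73, 44, 63]
  34 <= 63: swap -> [7, 34, 86, 61, 73, 44, 63]
  61 <= 63: swap -> [7, 34, 61, 86, 73, 44, 63]
  44 <= 63: swap -> [7, 34, 61, 44, 73, 86, 63]
Place pivot at 4: [7, 34, 61, 44, 63, 86, 73]

Partitioned: [7, 34, 61, 44, 63, 86, 73]


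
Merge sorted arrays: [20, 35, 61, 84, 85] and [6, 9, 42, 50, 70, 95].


Take 6 from B
Take 9 from B
Take 20 from A
Take 35 from A
Take 42 from B
Take 50 from B
Take 61 from A
Take 70 from B
Take 84 from A
Take 85 from A

Merged: [6, 9, 20, 35, 42, 50, 61, 70, 84, 85, 95]


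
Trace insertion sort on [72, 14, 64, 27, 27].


Initial: [72, 14, 64, 27, 27]
Insert 14: [14, 72, 64, 27, 27]
Insert 64: [14, 64, 72, 27, 27]
Insert 27: [14, 27, 64, 72, 27]
Insert 27: [14, 27, 27, 64, 72]

Sorted: [14, 27, 27, 64, 72]


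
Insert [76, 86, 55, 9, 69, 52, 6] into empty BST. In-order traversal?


Insert 76: root
Insert 86: R from 76
Insert 55: L from 76
Insert 9: L from 76 -> L from 55
Insert 69: L from 76 -> R from 55
Insert 52: L from 76 -> L from 55 -> R from 9
Insert 6: L from 76 -> L from 55 -> L from 9

In-order: [6, 9, 52, 55, 69, 76, 86]


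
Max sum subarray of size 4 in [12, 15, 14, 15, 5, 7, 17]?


[0:4]: 56
[1:5]: 49
[2:6]: 41
[3:7]: 44

Max: 56 at [0:4]


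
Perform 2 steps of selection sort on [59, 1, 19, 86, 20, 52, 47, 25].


Initial: [59, 1, 19, 86, 20, 52, 47, 25]
Step 1: min=1 at 1
  Swap: [1, 59, 19, 86, 20, 52, 47, 25]
Step 2: min=19 at 2
  Swap: [1, 19, 59, 86, 20, 52, 47, 25]

After 2 steps: [1, 19, 59, 86, 20, 52, 47, 25]


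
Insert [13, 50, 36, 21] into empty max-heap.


Insert 13: [13]
Insert 50: [50, 13]
Insert 36: [50, 13, 36]
Insert 21: [50, 21, 36, 13]

Final heap: [50, 21, 36, 13]


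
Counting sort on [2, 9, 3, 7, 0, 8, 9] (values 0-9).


Input: [2, 9, 3, 7, 0, 8, 9]
Counts: [1, 0, 1, 1, 0, 0, 0, 1, 1, 2]

Sorted: [0, 2, 3, 7, 8, 9, 9]


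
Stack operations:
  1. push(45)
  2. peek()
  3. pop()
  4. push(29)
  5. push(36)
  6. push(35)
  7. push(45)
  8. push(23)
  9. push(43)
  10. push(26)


push(45) -> [45]
peek()->45
pop()->45, []
push(29) -> [29]
push(36) -> [29, 36]
push(35) -> [29, 36, 35]
push(45) -> [29, 36, 35, 45]
push(23) -> [29, 36, 35, 45, 23]
push(43) -> [29, 36, 35, 45, 23, 43]
push(26) -> [29, 36, 35, 45, 23, 43, 26]

Final stack: [29, 36, 35, 45, 23, 43, 26]


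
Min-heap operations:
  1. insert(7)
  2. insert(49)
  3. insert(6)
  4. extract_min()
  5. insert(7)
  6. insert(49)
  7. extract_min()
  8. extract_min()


insert(7) -> [7]
insert(49) -> [7, 49]
insert(6) -> [6, 49, 7]
extract_min()->6, [7, 49]
insert(7) -> [7, 49, 7]
insert(49) -> [7, 49, 7, 49]
extract_min()->7, [7, 49, 49]
extract_min()->7, [49, 49]

Final heap: [49, 49]


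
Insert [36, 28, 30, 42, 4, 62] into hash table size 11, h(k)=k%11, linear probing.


Insert 36: h=3 -> slot 3
Insert 28: h=6 -> slot 6
Insert 30: h=8 -> slot 8
Insert 42: h=9 -> slot 9
Insert 4: h=4 -> slot 4
Insert 62: h=7 -> slot 7

Table: [None, None, None, 36, 4, None, 28, 62, 30, 42, None]


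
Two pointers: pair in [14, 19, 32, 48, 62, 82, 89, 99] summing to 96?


lo=0(14)+hi=7(99)=113
lo=0(14)+hi=6(89)=103
lo=0(14)+hi=5(82)=96

Yes: 14+82=96


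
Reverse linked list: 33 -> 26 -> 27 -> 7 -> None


Step 1: curr=33, set curr.next=prev(None) | reversed so far: 33
Step 2: curr=26, set curr.next=prev(33) | reversed so far: 26 -> 33
Step 3: curr=27, set curr.next=prev(26) | reversed so far: 27 -> 26 -> 33
Step 4: curr=7, set curr.next=prev(27) | reversed so far: 7 -> 27 -> 26 -> 33

7 -> 27 -> 26 -> 33 -> None


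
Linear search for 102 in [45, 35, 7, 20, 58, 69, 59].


i=0: 45!=102
i=1: 35!=102
i=2: 7!=102
i=3: 20!=102
i=4: 58!=102
i=5: 69!=102
i=6: 59!=102

Not found, 7 comps


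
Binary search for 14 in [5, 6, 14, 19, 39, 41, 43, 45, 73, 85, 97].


Step 1: lo=0, hi=10, mid=5, val=41
Step 2: lo=0, hi=4, mid=2, val=14

Found at index 2


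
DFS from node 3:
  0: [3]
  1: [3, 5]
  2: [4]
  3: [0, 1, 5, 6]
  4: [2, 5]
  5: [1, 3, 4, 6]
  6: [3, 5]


Visit 3, push [6, 5, 1, 0]
Visit 0, push []
Visit 1, push [5]
Visit 5, push [6, 4]
Visit 4, push [2]
Visit 2, push []
Visit 6, push []

DFS order: [3, 0, 1, 5, 4, 2, 6]


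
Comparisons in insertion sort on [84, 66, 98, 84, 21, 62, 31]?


Algorithm: insertion sort
Input: [84, 66, 98, 84, 21, 62, 31]
Sorted: [21, 31, 62, 66, 84, 84, 98]

19


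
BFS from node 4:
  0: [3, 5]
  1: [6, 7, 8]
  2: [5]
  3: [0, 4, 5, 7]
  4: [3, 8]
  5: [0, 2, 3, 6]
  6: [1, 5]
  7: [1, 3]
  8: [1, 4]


Visit 4, enqueue [3, 8]
Visit 3, enqueue [0, 5, 7]
Visit 8, enqueue [1]
Visit 0, enqueue []
Visit 5, enqueue [2, 6]
Visit 7, enqueue []
Visit 1, enqueue []
Visit 2, enqueue []
Visit 6, enqueue []

BFS order: [4, 3, 8, 0, 5, 7, 1, 2, 6]


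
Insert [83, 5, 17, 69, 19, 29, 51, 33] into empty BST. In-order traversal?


Insert 83: root
Insert 5: L from 83
Insert 17: L from 83 -> R from 5
Insert 69: L from 83 -> R from 5 -> R from 17
Insert 19: L from 83 -> R from 5 -> R from 17 -> L from 69
Insert 29: L from 83 -> R from 5 -> R from 17 -> L from 69 -> R from 19
Insert 51: L from 83 -> R from 5 -> R from 17 -> L from 69 -> R from 19 -> R from 29
Insert 33: L from 83 -> R from 5 -> R from 17 -> L from 69 -> R from 19 -> R from 29 -> L from 51

In-order: [5, 17, 19, 29, 33, 51, 69, 83]


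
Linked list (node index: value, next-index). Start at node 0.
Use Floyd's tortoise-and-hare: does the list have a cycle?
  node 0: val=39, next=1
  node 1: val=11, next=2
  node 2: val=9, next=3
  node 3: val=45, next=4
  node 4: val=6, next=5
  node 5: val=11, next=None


Floyd's tortoise (slow, +1) and hare (fast, +2):
  init: slow=0, fast=0
  step 1: slow=1, fast=2
  step 2: slow=2, fast=4
  step 3: fast 4->5->None, no cycle

Cycle: no


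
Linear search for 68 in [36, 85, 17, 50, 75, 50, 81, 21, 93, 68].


i=0: 36!=68
i=1: 85!=68
i=2: 17!=68
i=3: 50!=68
i=4: 75!=68
i=5: 50!=68
i=6: 81!=68
i=7: 21!=68
i=8: 93!=68
i=9: 68==68 found!

Found at 9, 10 comps


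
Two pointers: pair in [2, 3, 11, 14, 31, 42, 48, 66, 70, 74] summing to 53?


lo=0(2)+hi=9(74)=76
lo=0(2)+hi=8(70)=72
lo=0(2)+hi=7(66)=68
lo=0(2)+hi=6(48)=50
lo=1(3)+hi=6(48)=51
lo=2(11)+hi=6(48)=59
lo=2(11)+hi=5(42)=53

Yes: 11+42=53


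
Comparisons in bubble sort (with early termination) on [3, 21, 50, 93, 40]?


Algorithm: bubble sort (with early termination)
Input: [3, 21, 50, 93, 40]
Sorted: [3, 21, 40, 50, 93]

9


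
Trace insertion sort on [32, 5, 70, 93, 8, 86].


Initial: [32, 5, 70, 93, 8, 86]
Insert 5: [5, 32, 70, 93, 8, 86]
Insert 70: [5, 32, 70, 93, 8, 86]
Insert 93: [5, 32, 70, 93, 8, 86]
Insert 8: [5, 8, 32, 70, 93, 86]
Insert 86: [5, 8, 32, 70, 86, 93]

Sorted: [5, 8, 32, 70, 86, 93]


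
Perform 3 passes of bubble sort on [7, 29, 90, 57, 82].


Initial: [7, 29, 90, 57, 82]
Pass 1: [7, 29, 57, 82, 90] (2 swaps)
Pass 2: [7, 29, 57, 82, 90] (0 swaps)
Pass 3: [7, 29, 57, 82, 90] (0 swaps)

After 3 passes: [7, 29, 57, 82, 90]


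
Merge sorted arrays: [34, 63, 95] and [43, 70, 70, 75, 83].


Take 34 from A
Take 43 from B
Take 63 from A
Take 70 from B
Take 70 from B
Take 75 from B
Take 83 from B

Merged: [34, 43, 63, 70, 70, 75, 83, 95]


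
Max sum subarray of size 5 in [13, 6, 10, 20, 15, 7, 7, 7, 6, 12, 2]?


[0:5]: 64
[1:6]: 58
[2:7]: 59
[3:8]: 56
[4:9]: 42
[5:10]: 39
[6:11]: 34

Max: 64 at [0:5]


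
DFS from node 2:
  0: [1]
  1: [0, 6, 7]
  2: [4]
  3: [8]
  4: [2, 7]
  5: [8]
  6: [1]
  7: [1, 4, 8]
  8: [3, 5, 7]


Visit 2, push [4]
Visit 4, push [7]
Visit 7, push [8, 1]
Visit 1, push [6, 0]
Visit 0, push []
Visit 6, push []
Visit 8, push [5, 3]
Visit 3, push []
Visit 5, push []

DFS order: [2, 4, 7, 1, 0, 6, 8, 3, 5]


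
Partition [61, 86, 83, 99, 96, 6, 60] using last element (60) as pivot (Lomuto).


Pivot: 60
  6 <= 60: swap -> [6, 86, 83, 99, 96, 61, 60]
Place pivot at 1: [6, 60, 83, 99, 96, 61, 86]

Partitioned: [6, 60, 83, 99, 96, 61, 86]


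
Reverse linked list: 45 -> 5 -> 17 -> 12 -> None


Step 1: curr=45, set curr.next=prev(None) | reversed so far: 45
Step 2: curr=5, set curr.next=prev(45) | reversed so far: 5 -> 45
Step 3: curr=17, set curr.next=prev(5) | reversed so far: 17 -> 5 -> 45
Step 4: curr=12, set curr.next=prev(17) | reversed so far: 12 -> 17 -> 5 -> 45

12 -> 17 -> 5 -> 45 -> None


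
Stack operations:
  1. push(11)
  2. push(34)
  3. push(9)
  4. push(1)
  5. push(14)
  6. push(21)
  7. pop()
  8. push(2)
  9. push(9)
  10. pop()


push(11) -> [11]
push(34) -> [11, 34]
push(9) -> [11, 34, 9]
push(1) -> [11, 34, 9, 1]
push(14) -> [11, 34, 9, 1, 14]
push(21) -> [11, 34, 9, 1, 14, 21]
pop()->21, [11, 34, 9, 1, 14]
push(2) -> [11, 34, 9, 1, 14, 2]
push(9) -> [11, 34, 9, 1, 14, 2, 9]
pop()->9, [11, 34, 9, 1, 14, 2]

Final stack: [11, 34, 9, 1, 14, 2]


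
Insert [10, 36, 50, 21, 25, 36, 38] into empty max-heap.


Insert 10: [10]
Insert 36: [36, 10]
Insert 50: [50, 10, 36]
Insert 21: [50, 21, 36, 10]
Insert 25: [50, 25, 36, 10, 21]
Insert 36: [50, 25, 36, 10, 21, 36]
Insert 38: [50, 25, 38, 10, 21, 36, 36]

Final heap: [50, 25, 38, 10, 21, 36, 36]


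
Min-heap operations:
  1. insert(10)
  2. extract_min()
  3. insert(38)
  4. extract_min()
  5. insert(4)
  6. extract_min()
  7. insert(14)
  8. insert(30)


insert(10) -> [10]
extract_min()->10, []
insert(38) -> [38]
extract_min()->38, []
insert(4) -> [4]
extract_min()->4, []
insert(14) -> [14]
insert(30) -> [14, 30]

Final heap: [14, 30]


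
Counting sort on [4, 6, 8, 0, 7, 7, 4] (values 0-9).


Input: [4, 6, 8, 0, 7, 7, 4]
Counts: [1, 0, 0, 0, 2, 0, 1, 2, 1, 0]

Sorted: [0, 4, 4, 6, 7, 7, 8]


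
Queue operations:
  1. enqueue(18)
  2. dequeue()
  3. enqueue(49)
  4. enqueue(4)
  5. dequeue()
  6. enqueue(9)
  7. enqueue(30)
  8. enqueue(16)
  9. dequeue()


enqueue(18) -> [18]
dequeue()->18, []
enqueue(49) -> [49]
enqueue(4) -> [49, 4]
dequeue()->49, [4]
enqueue(9) -> [4, 9]
enqueue(30) -> [4, 9, 30]
enqueue(16) -> [4, 9, 30, 16]
dequeue()->4, [9, 30, 16]

Final queue: [9, 30, 16]


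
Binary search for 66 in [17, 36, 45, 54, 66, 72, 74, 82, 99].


Step 1: lo=0, hi=8, mid=4, val=66

Found at index 4


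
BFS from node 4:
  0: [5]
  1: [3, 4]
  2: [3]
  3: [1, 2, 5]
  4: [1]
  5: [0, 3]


Visit 4, enqueue [1]
Visit 1, enqueue [3]
Visit 3, enqueue [2, 5]
Visit 2, enqueue []
Visit 5, enqueue [0]
Visit 0, enqueue []

BFS order: [4, 1, 3, 2, 5, 0]


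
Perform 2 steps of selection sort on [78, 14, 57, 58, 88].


Initial: [78, 14, 57, 58, 88]
Step 1: min=14 at 1
  Swap: [14, 78, 57, 58, 88]
Step 2: min=57 at 2
  Swap: [14, 57, 78, 58, 88]

After 2 steps: [14, 57, 78, 58, 88]


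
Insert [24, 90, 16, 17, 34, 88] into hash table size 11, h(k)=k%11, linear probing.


Insert 24: h=2 -> slot 2
Insert 90: h=2, 1 probes -> slot 3
Insert 16: h=5 -> slot 5
Insert 17: h=6 -> slot 6
Insert 34: h=1 -> slot 1
Insert 88: h=0 -> slot 0

Table: [88, 34, 24, 90, None, 16, 17, None, None, None, None]


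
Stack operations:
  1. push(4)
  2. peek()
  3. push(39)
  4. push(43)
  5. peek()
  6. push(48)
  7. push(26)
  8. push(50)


push(4) -> [4]
peek()->4
push(39) -> [4, 39]
push(43) -> [4, 39, 43]
peek()->43
push(48) -> [4, 39, 43, 48]
push(26) -> [4, 39, 43, 48, 26]
push(50) -> [4, 39, 43, 48, 26, 50]

Final stack: [4, 39, 43, 48, 26, 50]


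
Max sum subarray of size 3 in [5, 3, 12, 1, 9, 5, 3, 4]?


[0:3]: 20
[1:4]: 16
[2:5]: 22
[3:6]: 15
[4:7]: 17
[5:8]: 12

Max: 22 at [2:5]


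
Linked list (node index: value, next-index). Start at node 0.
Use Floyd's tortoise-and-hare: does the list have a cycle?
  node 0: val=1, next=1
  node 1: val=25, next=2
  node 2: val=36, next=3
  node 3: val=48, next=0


Floyd's tortoise (slow, +1) and hare (fast, +2):
  init: slow=0, fast=0
  step 1: slow=1, fast=2
  step 2: slow=2, fast=0
  step 3: slow=3, fast=2
  step 4: slow=0, fast=0
  slow == fast at node 0: cycle detected

Cycle: yes


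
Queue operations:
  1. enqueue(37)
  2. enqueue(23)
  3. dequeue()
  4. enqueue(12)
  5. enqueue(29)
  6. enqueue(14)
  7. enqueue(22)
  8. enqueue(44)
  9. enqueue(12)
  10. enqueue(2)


enqueue(37) -> [37]
enqueue(23) -> [37, 23]
dequeue()->37, [23]
enqueue(12) -> [23, 12]
enqueue(29) -> [23, 12, 29]
enqueue(14) -> [23, 12, 29, 14]
enqueue(22) -> [23, 12, 29, 14, 22]
enqueue(44) -> [23, 12, 29, 14, 22, 44]
enqueue(12) -> [23, 12, 29, 14, 22, 44, 12]
enqueue(2) -> [23, 12, 29, 14, 22, 44, 12, 2]

Final queue: [23, 12, 29, 14, 22, 44, 12, 2]


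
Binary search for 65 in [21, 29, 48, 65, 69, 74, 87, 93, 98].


Step 1: lo=0, hi=8, mid=4, val=69
Step 2: lo=0, hi=3, mid=1, val=29
Step 3: lo=2, hi=3, mid=2, val=48
Step 4: lo=3, hi=3, mid=3, val=65

Found at index 3


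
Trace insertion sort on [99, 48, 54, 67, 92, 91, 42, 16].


Initial: [99, 48, 54, 67, 92, 91, 42, 16]
Insert 48: [48, 99, 54, 67, 92, 91, 42, 16]
Insert 54: [48, 54, 99, 67, 92, 91, 42, 16]
Insert 67: [48, 54, 67, 99, 92, 91, 42, 16]
Insert 92: [48, 54, 67, 92, 99, 91, 42, 16]
Insert 91: [48, 54, 67, 91, 92, 99, 42, 16]
Insert 42: [42, 48, 54, 67, 91, 92, 99, 16]
Insert 16: [16, 42, 48, 54, 67, 91, 92, 99]

Sorted: [16, 42, 48, 54, 67, 91, 92, 99]


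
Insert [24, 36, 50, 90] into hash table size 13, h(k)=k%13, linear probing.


Insert 24: h=11 -> slot 11
Insert 36: h=10 -> slot 10
Insert 50: h=11, 1 probes -> slot 12
Insert 90: h=12, 1 probes -> slot 0

Table: [90, None, None, None, None, None, None, None, None, None, 36, 24, 50]


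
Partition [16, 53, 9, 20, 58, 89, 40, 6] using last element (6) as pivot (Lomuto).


Pivot: 6
Place pivot at 0: [6, 53, 9, 20, 58, 89, 40, 16]

Partitioned: [6, 53, 9, 20, 58, 89, 40, 16]


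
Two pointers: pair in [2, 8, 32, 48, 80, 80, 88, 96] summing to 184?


lo=0(2)+hi=7(96)=98
lo=1(8)+hi=7(96)=104
lo=2(32)+hi=7(96)=128
lo=3(48)+hi=7(96)=144
lo=4(80)+hi=7(96)=176
lo=5(80)+hi=7(96)=176
lo=6(88)+hi=7(96)=184

Yes: 88+96=184


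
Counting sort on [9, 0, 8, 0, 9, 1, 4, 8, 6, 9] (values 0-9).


Input: [9, 0, 8, 0, 9, 1, 4, 8, 6, 9]
Counts: [2, 1, 0, 0, 1, 0, 1, 0, 2, 3]

Sorted: [0, 0, 1, 4, 6, 8, 8, 9, 9, 9]


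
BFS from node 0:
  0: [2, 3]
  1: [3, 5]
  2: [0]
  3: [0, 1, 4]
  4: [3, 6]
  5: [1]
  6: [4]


Visit 0, enqueue [2, 3]
Visit 2, enqueue []
Visit 3, enqueue [1, 4]
Visit 1, enqueue [5]
Visit 4, enqueue [6]
Visit 5, enqueue []
Visit 6, enqueue []

BFS order: [0, 2, 3, 1, 4, 5, 6]


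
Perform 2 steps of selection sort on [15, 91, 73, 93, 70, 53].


Initial: [15, 91, 73, 93, 70, 53]
Step 1: min=15 at 0
  Swap: [15, 91, 73, 93, 70, 53]
Step 2: min=53 at 5
  Swap: [15, 53, 73, 93, 70, 91]

After 2 steps: [15, 53, 73, 93, 70, 91]


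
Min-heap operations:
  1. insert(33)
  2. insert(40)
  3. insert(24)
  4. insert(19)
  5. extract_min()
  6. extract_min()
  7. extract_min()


insert(33) -> [33]
insert(40) -> [33, 40]
insert(24) -> [24, 40, 33]
insert(19) -> [19, 24, 33, 40]
extract_min()->19, [24, 40, 33]
extract_min()->24, [33, 40]
extract_min()->33, [40]

Final heap: [40]


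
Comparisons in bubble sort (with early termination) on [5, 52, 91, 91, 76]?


Algorithm: bubble sort (with early termination)
Input: [5, 52, 91, 91, 76]
Sorted: [5, 52, 76, 91, 91]

9


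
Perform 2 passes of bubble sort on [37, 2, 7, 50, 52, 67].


Initial: [37, 2, 7, 50, 52, 67]
Pass 1: [2, 7, 37, 50, 52, 67] (2 swaps)
Pass 2: [2, 7, 37, 50, 52, 67] (0 swaps)

After 2 passes: [2, 7, 37, 50, 52, 67]


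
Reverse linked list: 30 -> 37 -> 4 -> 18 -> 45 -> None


Step 1: curr=30, set curr.next=prev(None) | reversed so far: 30
Step 2: curr=37, set curr.next=prev(30) | reversed so far: 37 -> 30
Step 3: curr=4, set curr.next=prev(37) | reversed so far: 4 -> 37 -> 30
Step 4: curr=18, set curr.next=prev(4) | reversed so far: 18 -> 4 -> 37 -> 30
Step 5: curr=45, set curr.next=prev(18) | reversed so far: 45 -> 18 -> 4 -> 37 -> 30

45 -> 18 -> 4 -> 37 -> 30 -> None


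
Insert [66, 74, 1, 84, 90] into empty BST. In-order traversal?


Insert 66: root
Insert 74: R from 66
Insert 1: L from 66
Insert 84: R from 66 -> R from 74
Insert 90: R from 66 -> R from 74 -> R from 84

In-order: [1, 66, 74, 84, 90]


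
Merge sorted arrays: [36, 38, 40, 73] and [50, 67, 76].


Take 36 from A
Take 38 from A
Take 40 from A
Take 50 from B
Take 67 from B
Take 73 from A

Merged: [36, 38, 40, 50, 67, 73, 76]


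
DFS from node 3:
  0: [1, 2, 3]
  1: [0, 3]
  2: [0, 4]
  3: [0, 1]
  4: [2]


Visit 3, push [1, 0]
Visit 0, push [2, 1]
Visit 1, push []
Visit 2, push [4]
Visit 4, push []

DFS order: [3, 0, 1, 2, 4]


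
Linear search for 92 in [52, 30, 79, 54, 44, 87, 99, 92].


i=0: 52!=92
i=1: 30!=92
i=2: 79!=92
i=3: 54!=92
i=4: 44!=92
i=5: 87!=92
i=6: 99!=92
i=7: 92==92 found!

Found at 7, 8 comps


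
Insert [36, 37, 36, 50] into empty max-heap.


Insert 36: [36]
Insert 37: [37, 36]
Insert 36: [37, 36, 36]
Insert 50: [50, 37, 36, 36]

Final heap: [50, 37, 36, 36]


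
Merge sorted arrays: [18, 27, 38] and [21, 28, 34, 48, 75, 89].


Take 18 from A
Take 21 from B
Take 27 from A
Take 28 from B
Take 34 from B
Take 38 from A

Merged: [18, 21, 27, 28, 34, 38, 48, 75, 89]


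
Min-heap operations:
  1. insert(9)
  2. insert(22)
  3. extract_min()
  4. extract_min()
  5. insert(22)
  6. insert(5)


insert(9) -> [9]
insert(22) -> [9, 22]
extract_min()->9, [22]
extract_min()->22, []
insert(22) -> [22]
insert(5) -> [5, 22]

Final heap: [5, 22]


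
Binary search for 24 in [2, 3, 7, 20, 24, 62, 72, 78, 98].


Step 1: lo=0, hi=8, mid=4, val=24

Found at index 4


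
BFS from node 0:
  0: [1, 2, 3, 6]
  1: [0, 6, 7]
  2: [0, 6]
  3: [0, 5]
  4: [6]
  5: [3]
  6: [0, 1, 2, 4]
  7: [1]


Visit 0, enqueue [1, 2, 3, 6]
Visit 1, enqueue [7]
Visit 2, enqueue []
Visit 3, enqueue [5]
Visit 6, enqueue [4]
Visit 7, enqueue []
Visit 5, enqueue []
Visit 4, enqueue []

BFS order: [0, 1, 2, 3, 6, 7, 5, 4]


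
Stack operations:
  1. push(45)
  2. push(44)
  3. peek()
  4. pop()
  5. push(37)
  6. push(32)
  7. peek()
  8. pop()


push(45) -> [45]
push(44) -> [45, 44]
peek()->44
pop()->44, [45]
push(37) -> [45, 37]
push(32) -> [45, 37, 32]
peek()->32
pop()->32, [45, 37]

Final stack: [45, 37]


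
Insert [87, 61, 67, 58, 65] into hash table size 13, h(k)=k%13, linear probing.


Insert 87: h=9 -> slot 9
Insert 61: h=9, 1 probes -> slot 10
Insert 67: h=2 -> slot 2
Insert 58: h=6 -> slot 6
Insert 65: h=0 -> slot 0

Table: [65, None, 67, None, None, None, 58, None, None, 87, 61, None, None]


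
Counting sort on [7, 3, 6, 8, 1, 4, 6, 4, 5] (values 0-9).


Input: [7, 3, 6, 8, 1, 4, 6, 4, 5]
Counts: [0, 1, 0, 1, 2, 1, 2, 1, 1, 0]

Sorted: [1, 3, 4, 4, 5, 6, 6, 7, 8]


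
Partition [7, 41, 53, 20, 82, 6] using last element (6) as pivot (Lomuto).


Pivot: 6
Place pivot at 0: [6, 41, 53, 20, 82, 7]

Partitioned: [6, 41, 53, 20, 82, 7]


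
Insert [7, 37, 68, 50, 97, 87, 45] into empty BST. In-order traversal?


Insert 7: root
Insert 37: R from 7
Insert 68: R from 7 -> R from 37
Insert 50: R from 7 -> R from 37 -> L from 68
Insert 97: R from 7 -> R from 37 -> R from 68
Insert 87: R from 7 -> R from 37 -> R from 68 -> L from 97
Insert 45: R from 7 -> R from 37 -> L from 68 -> L from 50

In-order: [7, 37, 45, 50, 68, 87, 97]


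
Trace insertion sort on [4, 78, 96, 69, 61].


Initial: [4, 78, 96, 69, 61]
Insert 78: [4, 78, 96, 69, 61]
Insert 96: [4, 78, 96, 69, 61]
Insert 69: [4, 69, 78, 96, 61]
Insert 61: [4, 61, 69, 78, 96]

Sorted: [4, 61, 69, 78, 96]


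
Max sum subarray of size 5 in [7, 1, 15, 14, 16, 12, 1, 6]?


[0:5]: 53
[1:6]: 58
[2:7]: 58
[3:8]: 49

Max: 58 at [1:6]


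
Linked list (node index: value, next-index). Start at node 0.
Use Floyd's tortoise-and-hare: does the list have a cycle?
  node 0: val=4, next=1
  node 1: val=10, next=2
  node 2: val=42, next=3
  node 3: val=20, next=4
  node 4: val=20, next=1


Floyd's tortoise (slow, +1) and hare (fast, +2):
  init: slow=0, fast=0
  step 1: slow=1, fast=2
  step 2: slow=2, fast=4
  step 3: slow=3, fast=2
  step 4: slow=4, fast=4
  slow == fast at node 4: cycle detected

Cycle: yes


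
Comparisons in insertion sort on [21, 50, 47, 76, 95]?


Algorithm: insertion sort
Input: [21, 50, 47, 76, 95]
Sorted: [21, 47, 50, 76, 95]

5


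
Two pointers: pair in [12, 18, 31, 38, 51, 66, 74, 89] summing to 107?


lo=0(12)+hi=7(89)=101
lo=1(18)+hi=7(89)=107

Yes: 18+89=107


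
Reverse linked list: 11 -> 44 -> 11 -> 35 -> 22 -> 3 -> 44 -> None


Step 1: curr=11, set curr.next=prev(None) | reversed so far: 11
Step 2: curr=44, set curr.next=prev(11) | reversed so far: 44 -> 11
Step 3: curr=11, set curr.next=prev(44) | reversed so far: 11 -> 44 -> 11
Step 4: curr=35, set curr.next=prev(11) | reversed so far: 35 -> 11 -> 44 -> 11
Step 5: curr=22, set curr.next=prev(35) | reversed so far: 22 -> 35 -> 11 -> 44 -> 11
Step 6: curr=3, set curr.next=prev(22) | reversed so far: 3 -> 22 -> 35 -> 11 -> 44 -> 11
Step 7: curr=44, set curr.next=prev(3) | reversed so far: 44 -> 3 -> 22 -> 35 -> 11 -> 44 -> 11

44 -> 3 -> 22 -> 35 -> 11 -> 44 -> 11 -> None
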